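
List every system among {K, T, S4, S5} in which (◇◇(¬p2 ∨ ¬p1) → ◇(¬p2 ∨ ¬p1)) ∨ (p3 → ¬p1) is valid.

S4, S5

S4-tableau for the negation ¬((◇◇(¬p2 ∨ ¬p1) → ◇(¬p2 ∨ ¬p1)) ∨ (p3 → ¬p1)):
1. ¬((◇◇(¬p2 ∨ ¬p1) → ◇(¬p2 ∨ ¬p1)) ∨ (p3 → ¬p1)), 0
2. ¬(◇◇(¬p2 ∨ ¬p1) → ◇(¬p2 ∨ ¬p1)), 0   [¬∨-rule on 1]
3. ¬(p3 → ¬p1), 0   [¬∨-rule on 1]
4. ◇◇(¬p2 ∨ ¬p1), 0   [¬→-rule on 2]
5. ¬◇(¬p2 ∨ ¬p1), 0   [¬→-rule on 2]
6. p3, 0   [¬→-rule on 3]
7. p1, 0   [¬→-rule on 3]
8. ¬(¬p2 ∨ ¬p1), 0   [¬◇-rule on 5 via 0R0]
9. p2, 0   [¬∨-rule on 8]
10. ◇(¬p2 ∨ ¬p1), 1   [◇-rule on 4: fresh world 1, 0R1]
11. ¬(¬p2 ∨ ¬p1), 1   [¬◇-rule on 5 via 0R1]
12. p2, 1   [¬∨-rule on 11]
13. p1, 1   [¬∨-rule on 11]
14. ¬p2 ∨ ¬p1, 2   [◇-rule on 10: fresh world 2, 1R2]
15. ¬(¬p2 ∨ ¬p1), 2   [¬◇-rule on 5 via 0R2]
16. p2, 2   [¬∨-rule on 15]
17. p1, 2   [¬∨-rule on 15]
18. ¬p1, 2   [∨-rule on 14 (branches; this branch)]
Accessibility: 0R0, 0R1, 0R2, 1R1, 1R2, 2R2
Branch closes: p1 and ¬p1 both at 2.
Every branch closes (one shown): valid in S4, hence also in S5 (every theorem of S4 is a theorem of S5).
T-tableau for the negation ¬((◇◇(¬p2 ∨ ¬p1) → ◇(¬p2 ∨ ¬p1)) ∨ (p3 → ¬p1)):
1. ¬((◇◇(¬p2 ∨ ¬p1) → ◇(¬p2 ∨ ¬p1)) ∨ (p3 → ¬p1)), 0
2. ¬(◇◇(¬p2 ∨ ¬p1) → ◇(¬p2 ∨ ¬p1)), 0   [¬∨-rule on 1]
3. ¬(p3 → ¬p1), 0   [¬∨-rule on 1]
4. ◇◇(¬p2 ∨ ¬p1), 0   [¬→-rule on 2]
5. ¬◇(¬p2 ∨ ¬p1), 0   [¬→-rule on 2]
6. p3, 0   [¬→-rule on 3]
7. p1, 0   [¬→-rule on 3]
8. ¬(¬p2 ∨ ¬p1), 0   [¬◇-rule on 5 via 0R0]
9. p2, 0   [¬∨-rule on 8]
10. ◇(¬p2 ∨ ¬p1), 1   [◇-rule on 4: fresh world 1, 0R1]
11. ¬(¬p2 ∨ ¬p1), 1   [¬◇-rule on 5 via 0R1]
12. p2, 1   [¬∨-rule on 11]
13. p1, 1   [¬∨-rule on 11]
14. ¬p2 ∨ ¬p1, 2   [◇-rule on 10: fresh world 2, 1R2]
15. ¬p1, 2   [∨-rule on 14 (branches; this branch)]
Accessibility: 0R0, 0R1, 1R1, 1R2, 2R2
Complete open branch: countermodel on a T-frame, so not valid in T, nor in K (the same frame is also a K-frame).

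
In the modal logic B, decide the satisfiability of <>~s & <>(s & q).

1. <>~s & <>(s & q), 0
2. <>~s, 0
3. <>(s & q), 0
4. ~s, 1
5. s & q, 2
6. s, 2
7. q, 2
Accessibility: 0R0, 0R1, 0R2, 1R0, 1R1, 2R0, 2R2

Satisfiable (open branch found)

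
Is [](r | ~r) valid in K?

Valid

Tableau for the negation ~[](r | ~r):
1. ~[](r | ~r), 0
2. ~(r | ~r), 1
3. ~r, 1
4. r, 1
Accessibility: 0R1
Branch closes: r and ~r both at 1.
All branches of the negation close; one closing branch shown above.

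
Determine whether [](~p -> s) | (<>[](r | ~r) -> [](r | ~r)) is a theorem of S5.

Valid

Tableau for the negation ~([](~p -> s) | (<>[](r | ~r) -> [](r | ~r))):
1. ~([](~p -> s) | (<>[](r | ~r) -> [](r | ~r))), w0
2. ~[](~p -> s), w0
3. ~(<>[](r | ~r) -> [](r | ~r)), w0
4. <>[](r | ~r), w0
5. ~[](r | ~r), w0
6. ~(~p -> s), w1
7. ~p, w1
8. ~s, w1
9. [](r | ~r), w2
10. r | ~r, w0
11. r | ~r, w1
12. r | ~r, w2
13. ~r, w0
14. ~r, w1
15. ~r, w2
16. ~(r | ~r), w3
17. ~r, w3
18. r, w3
Accessibility: w0Rw0, w0Rw1, w0Rw2, w0Rw3, w1Rw0, w1Rw1, w1Rw2, w1Rw3, w2Rw0, w2Rw1, w2Rw2, w2Rw3, w3Rw0, w3Rw1, w3Rw2, w3Rw3
Branch closes: r and ~r both at w3.
All branches of the negation close; one closing branch shown above.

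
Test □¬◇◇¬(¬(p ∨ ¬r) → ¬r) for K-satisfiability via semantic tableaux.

1. □¬◇◇¬(¬(p ∨ ¬r) → ¬r), u

Satisfiable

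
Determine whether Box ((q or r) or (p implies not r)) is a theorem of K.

Valid in K

Tableau for the negation not Box ((q or r) or (p implies not r)):
1. not Box ((q or r) or (p implies not r)), 0
2. not ((q or r) or (p implies not r)), 1
3. not (q or r), 1
4. not (p implies not r), 1
5. not q, 1
6. not r, 1
7. p, 1
8. r, 1
Accessibility: 0R1
Branch closes: r and not r both at 1.
All branches of the negation close; one closing branch shown above.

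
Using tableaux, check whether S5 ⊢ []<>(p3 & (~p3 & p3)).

Tableau for the negation ~[]<>(p3 & (~p3 & p3)):
1. ~[]<>(p3 & (~p3 & p3)), 0
2. ~<>(p3 & (~p3 & p3)), 1
3. ~(p3 & (~p3 & p3)), 0
4. ~(p3 & (~p3 & p3)), 1
5. ~(~p3 & p3), 0
6. ~(~p3 & p3), 1
7. ~p3, 0
8. ~p3, 1
Accessibility: 0R0, 0R1, 1R0, 1R1
The negation has an open branch (countermodel exists).

Invalid (countermodel exists)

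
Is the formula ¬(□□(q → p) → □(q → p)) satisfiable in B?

No, unsatisfiable

1. ¬(□□(q → p) → □(q → p)), 0
2. □□(q → p), 0
3. ¬□(q → p), 0
4. □(q → p), 0
5. q → p, 0
6. p, 0
7. ¬(q → p), 1
8. q, 1
9. ¬p, 1
10. □(q → p), 1
11. q → p, 1
12. p, 1
Accessibility: 0R0, 0R1, 1R0, 1R1
Branch closes: p and ¬p both at 1.
Every branch closes; the branch above is one of them.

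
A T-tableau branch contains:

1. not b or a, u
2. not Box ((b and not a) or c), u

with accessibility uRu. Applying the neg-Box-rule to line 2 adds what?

a fresh world v with uRv, and not ((b and not a) or c) at v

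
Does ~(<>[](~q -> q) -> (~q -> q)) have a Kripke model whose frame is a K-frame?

Satisfiable

1. ~(<>[](~q -> q) -> (~q -> q)), w0
2. <>[](~q -> q), w0
3. ~(~q -> q), w0
4. ~q, w0
5. [](~q -> q), w1
Accessibility: w0Rw1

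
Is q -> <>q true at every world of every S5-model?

Valid in S5

Tableau for the negation ~(q -> <>q):
1. ~(q -> <>q), 0
2. q, 0
3. ~<>q, 0
4. ~q, 0
Accessibility: 0R0
Branch closes: q and ~q both at 0.
All branches of the negation close; one closing branch shown above.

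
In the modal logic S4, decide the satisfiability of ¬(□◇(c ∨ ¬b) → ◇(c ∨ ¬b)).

No, unsatisfiable

1. ¬(□◇(c ∨ ¬b) → ◇(c ∨ ¬b)), w0
2. □◇(c ∨ ¬b), w0   [¬→-rule on 1]
3. ¬◇(c ∨ ¬b), w0   [¬→-rule on 1]
4. ◇(c ∨ ¬b), w0   [□-rule on 2 via w0Rw0]
5. ¬(c ∨ ¬b), w0   [¬◇-rule on 3 via w0Rw0]
6. ¬c, w0   [¬∨-rule on 5]
7. b, w0   [¬∨-rule on 5]
8. c ∨ ¬b, w1   [◇-rule on 4: fresh world w1, w0Rw1]
9. ◇(c ∨ ¬b), w1   [□-rule on 2 via w0Rw1]
10. ¬(c ∨ ¬b), w1   [¬◇-rule on 3 via w0Rw1]
11. ¬c, w1   [¬∨-rule on 10]
12. b, w1   [¬∨-rule on 10]
13. ¬b, w1   [∨-rule on 8 (branches; this branch)]
Accessibility: w0Rw0, w0Rw1, w1Rw1
Branch closes: b and ¬b both at w1.
All branches of the tableau close; one closing branch shown above.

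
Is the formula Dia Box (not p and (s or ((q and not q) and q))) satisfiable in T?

1. Dia Box (not p and (s or ((q and not q) and q))), u
2. Box (not p and (s or ((q and not q) and q))), v
3. not p and (s or ((q and not q) and q)), v
4. not p, v
5. s or ((q and not q) and q), v
6. s, v
Accessibility: uRu, uRv, vRv

Yes, satisfiable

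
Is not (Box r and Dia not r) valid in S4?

Yes, valid

Tableau for the negation Box r and Dia not r:
1. Box r and Dia not r, w0
2. Box r, w0
3. Dia not r, w0
4. r, w0
5. not r, w1
6. r, w1
Accessibility: w0Rw0, w0Rw1, w1Rw1
Branch closes: r and not r both at w1.
Every branch of the negation's tableau closes; the branch above is one of them.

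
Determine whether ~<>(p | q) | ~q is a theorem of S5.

Invalid (countermodel exists)

Tableau for the negation ~(~<>(p | q) | ~q):
1. ~(~<>(p | q) | ~q), w0
2. <>(p | q), w0
3. q, w0
4. p | q, w1
5. q, w1
Accessibility: w0Rw0, w0Rw1, w1Rw0, w1Rw1
The negation has an open branch (countermodel exists).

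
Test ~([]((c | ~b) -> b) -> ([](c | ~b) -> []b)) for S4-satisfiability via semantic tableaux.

1. ~([]((c | ~b) -> b) -> ([](c | ~b) -> []b)), w0
2. []((c | ~b) -> b), w0
3. ~([](c | ~b) -> []b), w0
4. [](c | ~b), w0
5. ~[]b, w0
6. (c | ~b) -> b, w0
7. c | ~b, w0
8. b, w0
9. c, w0
10. ~b, w1
11. (c | ~b) -> b, w1
12. c | ~b, w1
13. ~(c | ~b), w1
14. ~c, w1
15. b, w1
Accessibility: w0Rw0, w0Rw1, w1Rw1
Branch closes: b and ~b both at w1.
Every branch closes; the branch above is one of them.

Unsatisfiable (every branch closes)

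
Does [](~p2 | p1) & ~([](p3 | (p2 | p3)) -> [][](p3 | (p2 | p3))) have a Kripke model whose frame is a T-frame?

Satisfiable

1. [](~p2 | p1) & ~([](p3 | (p2 | p3)) -> [][](p3 | (p2 | p3))), u
2. [](~p2 | p1), u   [&-rule on 1]
3. ~([](p3 | (p2 | p3)) -> [][](p3 | (p2 | p3))), u   [&-rule on 1]
4. [](p3 | (p2 | p3)), u   [~->-rule on 3]
5. ~[][](p3 | (p2 | p3)), u   [~->-rule on 3]
6. ~p2 | p1, u   [[]-rule on 2 via uRu]
7. p3 | (p2 | p3), u   [[]-rule on 4 via uRu]
8. p1, u   [|-rule on 6 (branches; this branch)]
9. p2 | p3, u   [|-rule on 7 (branches; this branch)]
10. p3, u   [|-rule on 9 (branches; this branch)]
11. ~[](p3 | (p2 | p3)), v   [~[]-rule on 5: fresh world v, uRv]
12. ~p2 | p1, v   [[]-rule on 2 via uRv]
13. p3 | (p2 | p3), v   [[]-rule on 4 via uRv]
14. p1, v   [|-rule on 12 (branches; this branch)]
15. p2 | p3, v   [|-rule on 13 (branches; this branch)]
16. p3, v   [|-rule on 15 (branches; this branch)]
17. ~(p3 | (p2 | p3)), w   [~[]-rule on 11: fresh world w, vRw]
18. ~p3, w   [~|-rule on 17]
19. ~(p2 | p3), w   [~|-rule on 17]
20. ~p2, w   [~|-rule on 19]
Accessibility: uRu, uRv, vRv, vRw, wRw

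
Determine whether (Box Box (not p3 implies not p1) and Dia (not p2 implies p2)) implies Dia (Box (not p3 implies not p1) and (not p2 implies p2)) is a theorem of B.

Yes, valid

Tableau for the negation not ((Box Box (not p3 implies not p1) and Dia (not p2 implies p2)) implies Dia (Box (not p3 implies not p1) and (not p2 implies p2))):
1. not ((Box Box (not p3 implies not p1) and Dia (not p2 implies p2)) implies Dia (Box (not p3 implies not p1) and (not p2 implies p2))), u
2. Box Box (not p3 implies not p1) and Dia (not p2 implies p2), u
3. not Dia (Box (not p3 implies not p1) and (not p2 implies p2)), u
4. Box Box (not p3 implies not p1), u
5. Dia (not p2 implies p2), u
6. not (Box (not p3 implies not p1) and (not p2 implies p2)), u
7. Box (not p3 implies not p1), u
8. not p3 implies not p1, u
9. not Box (not p3 implies not p1), u
10. not p1, u
11. not p2 implies p2, v
12. not (Box (not p3 implies not p1) and (not p2 implies p2)), v
13. Box (not p3 implies not p1), v
14. not p3 implies not p1, v
15. p2, v
16. not Box (not p3 implies not p1), v
17. not p1, v
18. not (not p3 implies not p1), w
19. not p3, w
20. p1, w
21. not (Box (not p3 implies not p1) and (not p2 implies p2)), w
22. Box (not p3 implies not p1), w
23. not p3 implies not p1, w
24. not (not p2 implies p2), w
25. not p2, w
26. not p1, w
Accessibility: uRu, uRv, uRw, vRu, vRv, wRu, wRw
Branch closes: p1 and not p1 both at w.
All branches of the negation close; one closing branch shown above.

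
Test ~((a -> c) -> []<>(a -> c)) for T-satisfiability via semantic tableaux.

1. ~((a -> c) -> []<>(a -> c)), w0
2. a -> c, w0   [~->-rule on 1]
3. ~[]<>(a -> c), w0   [~->-rule on 1]
4. c, w0   [->-rule on 2 (branches; this branch)]
5. ~<>(a -> c), w1   [~[]-rule on 3: fresh world w1, w0Rw1]
6. ~(a -> c), w1   [~<>-rule on 5 via w1Rw1]
7. a, w1   [~->-rule on 6]
8. ~c, w1   [~->-rule on 6]
Accessibility: w0Rw0, w0Rw1, w1Rw1

Satisfiable (open branch found)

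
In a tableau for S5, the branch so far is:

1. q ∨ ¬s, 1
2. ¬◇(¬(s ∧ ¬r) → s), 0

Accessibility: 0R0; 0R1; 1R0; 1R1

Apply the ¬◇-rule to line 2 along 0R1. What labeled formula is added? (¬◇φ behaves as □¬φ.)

¬◇φ behaves as □¬φ: propagate the negated body to each accessible world.

¬(¬(s ∧ ¬r) → s), 1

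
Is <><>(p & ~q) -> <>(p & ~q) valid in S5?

Yes, valid

Tableau for the negation ~(<><>(p & ~q) -> <>(p & ~q)):
1. ~(<><>(p & ~q) -> <>(p & ~q)), 0
2. <><>(p & ~q), 0
3. ~<>(p & ~q), 0
4. ~(p & ~q), 0
5. q, 0
6. <>(p & ~q), 1
7. ~(p & ~q), 1
8. q, 1
9. p & ~q, 2
10. p, 2
11. ~q, 2
12. ~(p & ~q), 2
13. q, 2
Accessibility: 0R0, 0R1, 0R2, 1R0, 1R1, 1R2, 2R0, 2R1, 2R2
Branch closes: q and ~q both at 2.
All branches of the negation close; one closing branch shown above.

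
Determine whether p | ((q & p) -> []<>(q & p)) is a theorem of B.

Valid

Tableau for the negation ~(p | ((q & p) -> []<>(q & p))):
1. ~(p | ((q & p) -> []<>(q & p))), w0
2. ~p, w0
3. ~((q & p) -> []<>(q & p)), w0
4. q & p, w0
5. ~[]<>(q & p), w0
6. q, w0
7. p, w0
Accessibility: w0Rw0
Branch closes: p and ~p both at w0.
All branches of the negation close; one closing branch shown above.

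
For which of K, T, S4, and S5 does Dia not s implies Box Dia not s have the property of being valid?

S5

S5-tableau for the negation not (Dia not s implies Box Dia not s):
1. not (Dia not s implies Box Dia not s), 0
2. Dia not s, 0
3. not Box Dia not s, 0
4. not s, 1
5. not Dia not s, 2
6. s, 0
7. s, 1
Accessibility: 0R0, 0R1, 0R2, 1R0, 1R1, 1R2, 2R0, 2R1, 2R2
Branch closes: s and not s both at 1.
Every branch closes (one shown): valid in S5.
S4-tableau for the negation not (Dia not s implies Box Dia not s):
1. not (Dia not s implies Box Dia not s), 0
2. Dia not s, 0
3. not Box Dia not s, 0
4. not s, 1
5. not Dia not s, 2
6. s, 2
Accessibility: 0R0, 0R1, 0R2, 1R1, 2R2
Complete open branch: countermodel on an S4-frame, so not valid in S4, nor in K, T (the same frame is also a K-frame and a T-frame).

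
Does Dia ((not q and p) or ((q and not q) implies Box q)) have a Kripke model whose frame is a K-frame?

Satisfiable (open branch found)

1. Dia ((not q and p) or ((q and not q) implies Box q)), u
2. (not q and p) or ((q and not q) implies Box q), v
3. (q and not q) implies Box q, v
4. Box q, v
Accessibility: uRv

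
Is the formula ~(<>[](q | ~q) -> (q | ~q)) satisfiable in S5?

1. ~(<>[](q | ~q) -> (q | ~q)), 0
2. <>[](q | ~q), 0   [~->-rule on 1]
3. ~(q | ~q), 0   [~->-rule on 1]
4. ~q, 0   [~|-rule on 3]
5. q, 0   [~|-rule on 3]
Accessibility: 0R0
Branch closes: q and ~q both at 0.
(One branch shown.) All branches close.

Unsatisfiable (every branch closes)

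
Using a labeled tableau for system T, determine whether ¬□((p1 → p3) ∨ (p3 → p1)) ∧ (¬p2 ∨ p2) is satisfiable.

No, unsatisfiable

1. ¬□((p1 → p3) ∨ (p3 → p1)) ∧ (¬p2 ∨ p2), w0
2. ¬□((p1 → p3) ∨ (p3 → p1)), w0
3. ¬p2 ∨ p2, w0
4. p2, w0
5. ¬((p1 → p3) ∨ (p3 → p1)), w1
6. ¬(p1 → p3), w1
7. ¬(p3 → p1), w1
8. p1, w1
9. ¬p3, w1
10. p3, w1
11. ¬p1, w1
Accessibility: w0Rw0, w0Rw1, w1Rw1
Branch closes: p3 and ¬p3 both at w1.
(One branch shown.) All branches close.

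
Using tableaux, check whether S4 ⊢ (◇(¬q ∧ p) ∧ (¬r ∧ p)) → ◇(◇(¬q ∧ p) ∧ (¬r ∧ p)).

Tableau for the negation ¬((◇(¬q ∧ p) ∧ (¬r ∧ p)) → ◇(◇(¬q ∧ p) ∧ (¬r ∧ p))):
1. ¬((◇(¬q ∧ p) ∧ (¬r ∧ p)) → ◇(◇(¬q ∧ p) ∧ (¬r ∧ p))), 0
2. ◇(¬q ∧ p) ∧ (¬r ∧ p), 0
3. ¬◇(◇(¬q ∧ p) ∧ (¬r ∧ p)), 0
4. ◇(¬q ∧ p), 0
5. ¬r ∧ p, 0
6. ¬r, 0
7. p, 0
8. ¬(◇(¬q ∧ p) ∧ (¬r ∧ p)), 0
9. ¬◇(¬q ∧ p), 0
10. ¬(¬q ∧ p), 0
11. q, 0
12. ¬q ∧ p, 1
13. ¬q, 1
14. p, 1
15. ¬(◇(¬q ∧ p) ∧ (¬r ∧ p)), 1
16. ¬(¬q ∧ p), 1
17. ¬(¬r ∧ p), 1
18. ¬p, 1
Accessibility: 0R0, 0R1, 1R1
Branch closes: p and ¬p both at 1.
Every branch of the negation's tableau closes; the branch above is one of them.

Yes, valid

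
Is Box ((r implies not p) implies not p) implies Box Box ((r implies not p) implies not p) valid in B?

Tableau for the negation not (Box ((r implies not p) implies not p) implies Box Box ((r implies not p) implies not p)):
1. not (Box ((r implies not p) implies not p) implies Box Box ((r implies not p) implies not p)), u
2. Box ((r implies not p) implies not p), u
3. not Box Box ((r implies not p) implies not p), u
4. (r implies not p) implies not p, u
5. not p, u
6. not Box ((r implies not p) implies not p), v
7. (r implies not p) implies not p, v
8. not p, v
9. not ((r implies not p) implies not p), w
10. r implies not p, w
11. p, w
12. not r, w
Accessibility: uRu, uRv, vRu, vRv, vRw, wRv, wRw
The negation has an open branch (countermodel exists).

Not valid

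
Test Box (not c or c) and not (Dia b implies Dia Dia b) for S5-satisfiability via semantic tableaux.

No, unsatisfiable

1. Box (not c or c) and not (Dia b implies Dia Dia b), u
2. Box (not c or c), u
3. not (Dia b implies Dia Dia b), u
4. Dia b, u
5. not Dia Dia b, u
6. not c or c, u
7. not Dia b, u
8. not b, u
9. c, u
10. b, v
11. not c or c, v
12. not Dia b, v
13. not b, v
Accessibility: uRu, uRv, vRu, vRv
Branch closes: b and not b both at v.
Every branch closes; the branch above is one of them.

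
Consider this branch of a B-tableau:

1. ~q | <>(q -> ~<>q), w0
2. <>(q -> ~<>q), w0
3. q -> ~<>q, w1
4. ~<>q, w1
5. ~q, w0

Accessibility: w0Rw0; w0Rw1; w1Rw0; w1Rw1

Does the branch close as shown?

No atom appears with both signs at the same world.

Not closed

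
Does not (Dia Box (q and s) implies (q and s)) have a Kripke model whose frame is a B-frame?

1. not (Dia Box (q and s) implies (q and s)), u
2. Dia Box (q and s), u   [neg-implies-rule on 1]
3. not (q and s), u   [neg-implies-rule on 1]
4. not s, u   [neg-and-rule on 3 (branches; this branch)]
5. Box (q and s), v   [Dia-rule on 2: fresh world v, uRv]
6. q and s, u   [Box-rule on 5 via vRu]
7. q, u   [and-rule on 6]
8. s, u   [and-rule on 6]
Accessibility: uRu, uRv, vRu, vRv
Branch closes: s and not s both at u.
Every branch closes; the branch above is one of them.

Unsatisfiable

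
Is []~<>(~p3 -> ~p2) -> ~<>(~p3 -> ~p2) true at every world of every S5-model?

Tableau for the negation ~([]~<>(~p3 -> ~p2) -> ~<>(~p3 -> ~p2)):
1. ~([]~<>(~p3 -> ~p2) -> ~<>(~p3 -> ~p2)), w0
2. []~<>(~p3 -> ~p2), w0
3. <>(~p3 -> ~p2), w0
4. ~<>(~p3 -> ~p2), w0
5. ~(~p3 -> ~p2), w0
6. ~p3, w0
7. p2, w0
8. ~p3 -> ~p2, w1
9. ~<>(~p3 -> ~p2), w1
10. ~(~p3 -> ~p2), w1
11. ~p3, w1
12. p2, w1
13. ~p2, w1
Accessibility: w0Rw0, w0Rw1, w1Rw0, w1Rw1
Branch closes: p2 and ~p2 both at w1.
Every branch of the negation's tableau closes; the branch above is one of them.

Yes, valid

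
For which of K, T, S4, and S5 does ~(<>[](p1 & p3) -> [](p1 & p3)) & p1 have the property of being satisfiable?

S4-tableau for the formula:
1. ~(<>[](p1 & p3) -> [](p1 & p3)) & p1, w0
2. ~(<>[](p1 & p3) -> [](p1 & p3)), w0
3. p1, w0
4. <>[](p1 & p3), w0
5. ~[](p1 & p3), w0
6. [](p1 & p3), w1
7. p1 & p3, w1
8. p1, w1
9. p3, w1
10. ~(p1 & p3), w2
11. ~p3, w2
Accessibility: w0Rw0, w0Rw1, w0Rw2, w1Rw1, w2Rw2
Complete open branch: satisfiable in S4, hence also in K, T (this S4-model is also a K-model and a T-model).
S5-tableau for the formula:
1. ~(<>[](p1 & p3) -> [](p1 & p3)) & p1, w0
2. ~(<>[](p1 & p3) -> [](p1 & p3)), w0
3. p1, w0
4. <>[](p1 & p3), w0
5. ~[](p1 & p3), w0
6. [](p1 & p3), w1
7. p1 & p3, w0
8. p3, w0
9. p1 & p3, w1
10. p1, w1
11. p3, w1
12. ~(p1 & p3), w2
13. p1 & p3, w2
14. p1, w2
15. p3, w2
16. ~p3, w2
Accessibility: w0Rw0, w0Rw1, w0Rw2, w1Rw0, w1Rw1, w1Rw2, w2Rw0, w2Rw1, w2Rw2
Branch closes: p3 and ~p3 both at w2.
Every branch closes (one shown): unsatisfiable in S5.

K, T, S4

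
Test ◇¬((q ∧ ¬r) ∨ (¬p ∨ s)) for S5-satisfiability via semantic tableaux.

1. ◇¬((q ∧ ¬r) ∨ (¬p ∨ s)), w0
2. ¬((q ∧ ¬r) ∨ (¬p ∨ s)), w1   [◇-rule on 1: fresh world w1, w0Rw1]
3. ¬(q ∧ ¬r), w1   [¬∨-rule on 2]
4. ¬(¬p ∨ s), w1   [¬∨-rule on 2]
5. p, w1   [¬∨-rule on 4]
6. ¬s, w1   [¬∨-rule on 4]
7. r, w1   [¬∧-rule on 3 (branches; this branch)]
Accessibility: w0Rw0, w0Rw1, w1Rw0, w1Rw1

Yes, satisfiable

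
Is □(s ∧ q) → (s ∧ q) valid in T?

Yes, valid

Tableau for the negation ¬(□(s ∧ q) → (s ∧ q)):
1. ¬(□(s ∧ q) → (s ∧ q)), 0
2. □(s ∧ q), 0
3. ¬(s ∧ q), 0
4. s ∧ q, 0
5. s, 0
6. q, 0
7. ¬q, 0
Accessibility: 0R0
Branch closes: q and ¬q both at 0.
All branches of the negation close; one closing branch shown above.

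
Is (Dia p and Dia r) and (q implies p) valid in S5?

Tableau for the negation not ((Dia p and Dia r) and (q implies p)):
1. not ((Dia p and Dia r) and (q implies p)), w0
2. not (q implies p), w0   [neg-and-rule on 1 (branches; this branch)]
3. q, w0   [neg-implies-rule on 2]
4. not p, w0   [neg-implies-rule on 2]
Accessibility: w0Rw0
The negation has an open branch (countermodel exists).

Not valid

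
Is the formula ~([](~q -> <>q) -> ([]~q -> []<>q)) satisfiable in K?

1. ~([](~q -> <>q) -> ([]~q -> []<>q)), 0
2. [](~q -> <>q), 0
3. ~([]~q -> []<>q), 0
4. []~q, 0
5. ~[]<>q, 0
6. ~<>q, 1
7. ~q -> <>q, 1
8. ~q, 1
9. <>q, 1
10. q, 2
11. ~q, 2
Accessibility: 0R1, 1R2
Branch closes: q and ~q both at 2.
Every branch closes; the branch above is one of them.

Unsatisfiable (every branch closes)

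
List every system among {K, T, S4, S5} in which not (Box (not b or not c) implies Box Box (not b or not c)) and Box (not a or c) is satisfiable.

S4-tableau for the formula:
1. not (Box (not b or not c) implies Box Box (not b or not c)) and Box (not a or c), u
2. not (Box (not b or not c) implies Box Box (not b or not c)), u
3. Box (not a or c), u
4. Box (not b or not c), u
5. not Box Box (not b or not c), u
6. not a or c, u
7. not b or not c, u
8. c, u
9. not b, u
10. not Box (not b or not c), v
11. not a or c, v
12. not b or not c, v
13. c, v
14. not b, v
15. not (not b or not c), w
16. b, w
17. c, w
18. not a or c, w
19. not b or not c, w
20. not c, w
Accessibility: uRu, uRv, uRw, vRv, vRw, wRw
Branch closes: c and not c both at w.
Every branch closes (one shown): unsatisfiable in S4, hence also in S5 (every S5-frame is an S4-frame).
T-tableau for the formula:
1. not (Box (not b or not c) implies Box Box (not b or not c)) and Box (not a or c), u
2. not (Box (not b or not c) implies Box Box (not b or not c)), u
3. Box (not a or c), u
4. Box (not b or not c), u
5. not Box Box (not b or not c), u
6. not a or c, u
7. not b or not c, u
8. c, u
9. not b, u
10. not Box (not b or not c), v
11. not a or c, v
12. not b or not c, v
13. c, v
14. not b, v
15. not (not b or not c), w
16. b, w
17. c, w
Accessibility: uRu, uRv, vRv, vRw, wRw
Complete open branch: satisfiable in T, hence also in K (this T-model is also a K-model).

K, T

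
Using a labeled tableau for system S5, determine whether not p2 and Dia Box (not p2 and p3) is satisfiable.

1. not p2 and Dia Box (not p2 and p3), u
2. not p2, u   [and-rule on 1]
3. Dia Box (not p2 and p3), u   [and-rule on 1]
4. Box (not p2 and p3), v   [Dia-rule on 3: fresh world v, uRv]
5. not p2 and p3, u   [Box-rule on 4 via vRu]
6. p3, u   [and-rule on 5]
7. not p2 and p3, v   [Box-rule on 4 via vRv]
8. not p2, v   [and-rule on 7]
9. p3, v   [and-rule on 7]
Accessibility: uRu, uRv, vRu, vRv

Satisfiable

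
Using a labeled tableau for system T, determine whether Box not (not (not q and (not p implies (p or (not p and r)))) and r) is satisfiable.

Yes, satisfiable

1. Box not (not (not q and (not p implies (p or (not p and r)))) and r), 0
2. not (not (not q and (not p implies (p or (not p and r)))) and r), 0   [Box-rule on 1 via 0R0]
3. not r, 0   [neg-and-rule on 2 (branches; this branch)]
Accessibility: 0R0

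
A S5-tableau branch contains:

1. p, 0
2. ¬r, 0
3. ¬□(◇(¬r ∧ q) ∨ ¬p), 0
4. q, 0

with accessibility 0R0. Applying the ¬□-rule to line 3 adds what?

a fresh world 1 with 0R1, and ¬(◇(¬r ∧ q) ∨ ¬p) at 1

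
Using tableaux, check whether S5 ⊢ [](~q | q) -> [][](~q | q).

Tableau for the negation ~([](~q | q) -> [][](~q | q)):
1. ~([](~q | q) -> [][](~q | q)), u
2. [](~q | q), u
3. ~[][](~q | q), u
4. ~q | q, u
5. q, u
6. ~[](~q | q), v
7. ~q | q, v
8. q, v
9. ~(~q | q), w
10. q, w
11. ~q, w
Accessibility: uRu, uRv, uRw, vRu, vRv, vRw, wRu, wRv, wRw
Branch closes: q and ~q both at w.
All branches of the negation close; one closing branch shown above.

Yes, valid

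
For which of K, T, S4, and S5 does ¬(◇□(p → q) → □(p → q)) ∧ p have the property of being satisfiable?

K, T, S4

S4-tableau for the formula:
1. ¬(◇□(p → q) → □(p → q)) ∧ p, 0
2. ¬(◇□(p → q) → □(p → q)), 0
3. p, 0
4. ◇□(p → q), 0
5. ¬□(p → q), 0
6. □(p → q), 1
7. p → q, 1
8. q, 1
9. ¬(p → q), 2
10. p, 2
11. ¬q, 2
Accessibility: 0R0, 0R1, 0R2, 1R1, 2R2
Complete open branch: satisfiable in S4, hence also in K, T (this S4-model is also a K-model and a T-model).
S5-tableau for the formula:
1. ¬(◇□(p → q) → □(p → q)) ∧ p, 0
2. ¬(◇□(p → q) → □(p → q)), 0
3. p, 0
4. ◇□(p → q), 0
5. ¬□(p → q), 0
6. □(p → q), 1
7. p → q, 0
8. p → q, 1
9. q, 0
10. q, 1
11. ¬(p → q), 2
12. p, 2
13. ¬q, 2
14. p → q, 2
15. q, 2
Accessibility: 0R0, 0R1, 0R2, 1R0, 1R1, 1R2, 2R0, 2R1, 2R2
Branch closes: q and ¬q both at 2.
Every branch closes (one shown): unsatisfiable in S5.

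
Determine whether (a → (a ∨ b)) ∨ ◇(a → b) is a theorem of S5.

Tableau for the negation ¬((a → (a ∨ b)) ∨ ◇(a → b)):
1. ¬((a → (a ∨ b)) ∨ ◇(a → b)), 0
2. ¬(a → (a ∨ b)), 0
3. ¬◇(a → b), 0
4. a, 0
5. ¬(a ∨ b), 0
6. ¬a, 0
7. ¬b, 0
Accessibility: 0R0
Branch closes: a and ¬a both at 0.
All branches of the negation close; one closing branch shown above.

Valid in S5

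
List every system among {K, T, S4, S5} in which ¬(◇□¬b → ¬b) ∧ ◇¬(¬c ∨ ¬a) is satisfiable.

S4-tableau for the formula:
1. ¬(◇□¬b → ¬b) ∧ ◇¬(¬c ∨ ¬a), u
2. ¬(◇□¬b → ¬b), u   [∧-rule on 1]
3. ◇¬(¬c ∨ ¬a), u   [∧-rule on 1]
4. ◇□¬b, u   [¬→-rule on 2]
5. b, u   [¬→-rule on 2]
6. ¬(¬c ∨ ¬a), v   [◇-rule on 3: fresh world v, uRv]
7. c, v   [¬∨-rule on 6]
8. a, v   [¬∨-rule on 6]
9. □¬b, w   [◇-rule on 4: fresh world w, uRw]
10. ¬b, w   [□-rule on 9 via wRw]
Accessibility: uRu, uRv, uRw, vRv, wRw
Complete open branch: satisfiable in S4, hence also in K, T (this S4-model is also a K-model and a T-model).
S5-tableau for the formula:
1. ¬(◇□¬b → ¬b) ∧ ◇¬(¬c ∨ ¬a), u
2. ¬(◇□¬b → ¬b), u   [∧-rule on 1]
3. ◇¬(¬c ∨ ¬a), u   [∧-rule on 1]
4. ◇□¬b, u   [¬→-rule on 2]
5. b, u   [¬→-rule on 2]
6. ¬(¬c ∨ ¬a), v   [◇-rule on 3: fresh world v, uRv]
7. c, v   [¬∨-rule on 6]
8. a, v   [¬∨-rule on 6]
9. □¬b, w   [◇-rule on 4: fresh world w, uRw]
10. ¬b, u   [□-rule on 9 via wRu]
Accessibility: uRu, uRv, uRw, vRu, vRv, vRw, wRu, wRv, wRw
Branch closes: b and ¬b both at u.
Every branch closes (one shown): unsatisfiable in S5.

K, T, S4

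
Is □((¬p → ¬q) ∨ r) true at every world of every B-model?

No, not valid

Tableau for the negation ¬□((¬p → ¬q) ∨ r):
1. ¬□((¬p → ¬q) ∨ r), 0
2. ¬((¬p → ¬q) ∨ r), 1
3. ¬(¬p → ¬q), 1
4. ¬r, 1
5. ¬p, 1
6. q, 1
Accessibility: 0R0, 0R1, 1R0, 1R1
The negation has an open branch (countermodel exists).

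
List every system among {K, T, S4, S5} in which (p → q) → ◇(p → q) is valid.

T-tableau for the negation ¬((p → q) → ◇(p → q)):
1. ¬((p → q) → ◇(p → q)), w0
2. p → q, w0
3. ¬◇(p → q), w0
4. ¬(p → q), w0
5. p, w0
6. ¬q, w0
7. q, w0
Accessibility: w0Rw0
Branch closes: q and ¬q both at w0.
Every branch closes (one shown): valid in T, hence also in S4, S5 (every theorem of T is a theorem of S4 and S5).
K-tableau for the negation ¬((p → q) → ◇(p → q)):
1. ¬((p → q) → ◇(p → q)), w0
2. p → q, w0
3. ¬◇(p → q), w0
4. q, w0
Complete open branch: countermodel on a K-frame, so not valid in K.

T, S4, S5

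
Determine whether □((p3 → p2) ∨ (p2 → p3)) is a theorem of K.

Valid in K

Tableau for the negation ¬□((p3 → p2) ∨ (p2 → p3)):
1. ¬□((p3 → p2) ∨ (p2 → p3)), 0
2. ¬((p3 → p2) ∨ (p2 → p3)), 1   [¬□-rule on 1: fresh world 1, 0R1]
3. ¬(p3 → p2), 1   [¬∨-rule on 2]
4. ¬(p2 → p3), 1   [¬∨-rule on 2]
5. p3, 1   [¬→-rule on 3]
6. ¬p2, 1   [¬→-rule on 3]
7. p2, 1   [¬→-rule on 4]
8. ¬p3, 1   [¬→-rule on 4]
Accessibility: 0R1
Branch closes: p2 and ¬p2 both at 1.
Every branch of the negation's tableau closes; the branch above is one of them.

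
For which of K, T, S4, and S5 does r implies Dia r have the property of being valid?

T, S4, S5

K-tableau for the negation not (r implies Dia r):
1. not (r implies Dia r), u
2. r, u   [neg-implies-rule on 1]
3. not Dia r, u   [neg-implies-rule on 1]
Complete open branch: countermodel on a K-frame, so not valid in K.
T-tableau for the negation not (r implies Dia r):
1. not (r implies Dia r), u
2. r, u   [neg-implies-rule on 1]
3. not Dia r, u   [neg-implies-rule on 1]
4. not r, u   [neg-Dia-rule on 3 via uRu]
Accessibility: uRu
Branch closes: r and not r both at u.
Every branch closes (one shown): valid in T, hence also in S4, S5 (every theorem of T is a theorem of S4 and S5).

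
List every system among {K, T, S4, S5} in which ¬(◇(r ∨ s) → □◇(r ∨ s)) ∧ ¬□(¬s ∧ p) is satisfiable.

S4-tableau for the formula:
1. ¬(◇(r ∨ s) → □◇(r ∨ s)) ∧ ¬□(¬s ∧ p), u
2. ¬(◇(r ∨ s) → □◇(r ∨ s)), u   [∧-rule on 1]
3. ¬□(¬s ∧ p), u   [∧-rule on 1]
4. ◇(r ∨ s), u   [¬→-rule on 2]
5. ¬□◇(r ∨ s), u   [¬→-rule on 2]
6. ¬(¬s ∧ p), v   [¬□-rule on 3: fresh world v, uRv]
7. ¬p, v   [¬∧-rule on 6 (branches; this branch)]
8. r ∨ s, w   [◇-rule on 4: fresh world w, uRw]
9. s, w   [∨-rule on 8 (branches; this branch)]
10. ¬◇(r ∨ s), x   [¬□-rule on 5: fresh world x, uRx]
11. ¬(r ∨ s), x   [¬◇-rule on 10 via xRx]
12. ¬r, x   [¬∨-rule on 11]
13. ¬s, x   [¬∨-rule on 11]
Accessibility: uRu, uRv, uRw, uRx, vRv, wRw, xRx
Complete open branch: satisfiable in S4, hence also in K, T (this S4-model is also a K-model and a T-model).
S5-tableau for the formula:
1. ¬(◇(r ∨ s) → □◇(r ∨ s)) ∧ ¬□(¬s ∧ p), u
2. ¬(◇(r ∨ s) → □◇(r ∨ s)), u   [∧-rule on 1]
3. ¬□(¬s ∧ p), u   [∧-rule on 1]
4. ◇(r ∨ s), u   [¬→-rule on 2]
5. ¬□◇(r ∨ s), u   [¬→-rule on 2]
6. ¬(¬s ∧ p), v   [¬□-rule on 3: fresh world v, uRv]
7. ¬p, v   [¬∧-rule on 6 (branches; this branch)]
8. r ∨ s, w   [◇-rule on 4: fresh world w, uRw]
9. s, w   [∨-rule on 8 (branches; this branch)]
10. ¬◇(r ∨ s), x   [¬□-rule on 5: fresh world x, uRx]
11. ¬(r ∨ s), u   [¬◇-rule on 10 via xRu]
12. ¬r, u   [¬∨-rule on 11]
13. ¬s, u   [¬∨-rule on 11]
14. ¬(r ∨ s), v   [¬◇-rule on 10 via xRv]
15. ¬r, v   [¬∨-rule on 14]
16. ¬s, v   [¬∨-rule on 14]
17. ¬(r ∨ s), w   [¬◇-rule on 10 via xRw]
18. ¬r, w   [¬∨-rule on 17]
19. ¬s, w   [¬∨-rule on 17]
Accessibility: uRu, uRv, uRw, uRx, vRu, vRv, vRw, vRx, wRu, wRv, wRw, wRx, xRu, xRv, xRw, xRx
Branch closes: s and ¬s both at w.
Every branch closes (one shown): unsatisfiable in S5.

K, T, S4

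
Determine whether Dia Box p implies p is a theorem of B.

Valid

Tableau for the negation not (Dia Box p implies p):
1. not (Dia Box p implies p), u
2. Dia Box p, u
3. not p, u
4. Box p, v
5. p, u
Accessibility: uRu, uRv, vRu, vRv
Branch closes: p and not p both at u.
All branches of the negation close; one closing branch shown above.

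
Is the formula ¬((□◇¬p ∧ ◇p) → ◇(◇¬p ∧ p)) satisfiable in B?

1. ¬((□◇¬p ∧ ◇p) → ◇(◇¬p ∧ p)), u
2. □◇¬p ∧ ◇p, u
3. ¬◇(◇¬p ∧ p), u
4. □◇¬p, u
5. ◇p, u
6. ¬(◇¬p ∧ p), u
7. ◇¬p, u
8. ¬◇¬p, u
9. p, u
10. p, v
11. ¬(◇¬p ∧ p), v
12. ◇¬p, v
13. ¬◇¬p, v
14. ¬p, w
15. ¬(◇¬p ∧ p), w
16. ◇¬p, w
17. p, w
Accessibility: uRu, uRv, uRw, vRu, vRv, wRu, wRw
Branch closes: p and ¬p both at w.
All branches of the tableau close; one closing branch shown above.

No, unsatisfiable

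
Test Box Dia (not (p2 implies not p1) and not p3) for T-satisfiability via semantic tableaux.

Yes, satisfiable

1. Box Dia (not (p2 implies not p1) and not p3), u
2. Dia (not (p2 implies not p1) and not p3), u
3. not (p2 implies not p1) and not p3, v
4. not (p2 implies not p1), v
5. not p3, v
6. p2, v
7. p1, v
8. Dia (not (p2 implies not p1) and not p3), v
9. not (p2 implies not p1) and not p3, w
10. not (p2 implies not p1), w
11. not p3, w
12. p2, w
13. p1, w
Accessibility: uRu, uRv, vRv, vRw, wRw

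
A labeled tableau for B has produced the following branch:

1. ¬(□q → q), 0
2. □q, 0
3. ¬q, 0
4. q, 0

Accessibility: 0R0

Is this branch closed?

Both q and ¬q appear at 0.

Closed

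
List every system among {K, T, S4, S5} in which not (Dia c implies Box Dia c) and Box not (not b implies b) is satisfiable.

S4-tableau for the formula:
1. not (Dia c implies Box Dia c) and Box not (not b implies b), 0
2. not (Dia c implies Box Dia c), 0
3. Box not (not b implies b), 0
4. Dia c, 0
5. not Box Dia c, 0
6. not (not b implies b), 0
7. not b, 0
8. c, 1
9. not (not b implies b), 1
10. not b, 1
11. not Dia c, 2
12. not (not b implies b), 2
13. not b, 2
14. not c, 2
Accessibility: 0R0, 0R1, 0R2, 1R1, 2R2
Complete open branch: satisfiable in S4, hence also in K, T (this S4-model is also a K-model and a T-model).
S5-tableau for the formula:
1. not (Dia c implies Box Dia c) and Box not (not b implies b), 0
2. not (Dia c implies Box Dia c), 0
3. Box not (not b implies b), 0
4. Dia c, 0
5. not Box Dia c, 0
6. not (not b implies b), 0
7. not b, 0
8. c, 1
9. not (not b implies b), 1
10. not b, 1
11. not Dia c, 2
12. not (not b implies b), 2
13. not b, 2
14. not c, 0
15. not c, 1
Accessibility: 0R0, 0R1, 0R2, 1R0, 1R1, 1R2, 2R0, 2R1, 2R2
Branch closes: c and not c both at 1.
Every branch closes (one shown): unsatisfiable in S5.

K, T, S4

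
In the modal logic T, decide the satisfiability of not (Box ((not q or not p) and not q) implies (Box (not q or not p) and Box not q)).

Unsatisfiable (every branch closes)

1. not (Box ((not q or not p) and not q) implies (Box (not q or not p) and Box not q)), 0
2. Box ((not q or not p) and not q), 0
3. not (Box (not q or not p) and Box not q), 0
4. (not q or not p) and not q, 0
5. not q or not p, 0
6. not q, 0
7. not Box (not q or not p), 0
8. not p, 0
9. not (not q or not p), 1
10. q, 1
11. p, 1
12. (not q or not p) and not q, 1
13. not q or not p, 1
14. not q, 1
Accessibility: 0R0, 0R1, 1R1
Branch closes: q and not q both at 1.
Every branch closes; the branch above is one of them.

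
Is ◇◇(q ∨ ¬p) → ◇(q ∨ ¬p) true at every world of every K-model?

Not valid

Tableau for the negation ¬(◇◇(q ∨ ¬p) → ◇(q ∨ ¬p)):
1. ¬(◇◇(q ∨ ¬p) → ◇(q ∨ ¬p)), w0
2. ◇◇(q ∨ ¬p), w0
3. ¬◇(q ∨ ¬p), w0
4. ◇(q ∨ ¬p), w1
5. ¬(q ∨ ¬p), w1
6. ¬q, w1
7. p, w1
8. q ∨ ¬p, w2
9. ¬p, w2
Accessibility: w0Rw1, w1Rw2
The negation has an open branch (countermodel exists).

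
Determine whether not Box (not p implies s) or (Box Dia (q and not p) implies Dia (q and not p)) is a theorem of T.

Tableau for the negation not (not Box (not p implies s) or (Box Dia (q and not p) implies Dia (q and not p))):
1. not (not Box (not p implies s) or (Box Dia (q and not p) implies Dia (q and not p))), w0
2. Box (not p implies s), w0   [neg-or-rule on 1]
3. not (Box Dia (q and not p) implies Dia (q and not p)), w0   [neg-or-rule on 1]
4. Box Dia (q and not p), w0   [neg-implies-rule on 3]
5. not Dia (q and not p), w0   [neg-implies-rule on 3]
6. not p implies s, w0   [Box-rule on 2 via w0Rw0]
7. Dia (q and not p), w0   [Box-rule on 4 via w0Rw0]
8. not (q and not p), w0   [neg-Dia-rule on 5 via w0Rw0]
9. s, w0   [implies-rule on 6 (branches; this branch)]
10. p, w0   [neg-and-rule on 8 (branches; this branch)]
11. q and not p, w1   [Dia-rule on 7: fresh world w1, w0Rw1]
12. q, w1   [and-rule on 11]
13. not p, w1   [and-rule on 11]
14. not p implies s, w1   [Box-rule on 2 via w0Rw1]
15. Dia (q and not p), w1   [Box-rule on 4 via w0Rw1]
16. not (q and not p), w1   [neg-Dia-rule on 5 via w0Rw1]
17. s, w1   [implies-rule on 14 (branches; this branch)]
18. p, w1   [neg-and-rule on 16 (branches; this branch)]
Accessibility: w0Rw0, w0Rw1, w1Rw1
Branch closes: p and not p both at w1.
All branches of the negation close; one closing branch shown above.

Valid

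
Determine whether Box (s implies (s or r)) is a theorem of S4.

Yes, valid

Tableau for the negation not Box (s implies (s or r)):
1. not Box (s implies (s or r)), u
2. not (s implies (s or r)), v
3. s, v
4. not (s or r), v
5. not s, v
6. not r, v
Accessibility: uRu, uRv, vRv
Branch closes: s and not s both at v.
Every branch of the negation's tableau closes; the branch above is one of them.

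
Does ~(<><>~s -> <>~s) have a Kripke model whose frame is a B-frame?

1. ~(<><>~s -> <>~s), u
2. <><>~s, u
3. ~<>~s, u
4. s, u
5. <>~s, v
6. s, v
7. ~s, w
Accessibility: uRu, uRv, vRu, vRv, vRw, wRv, wRw

Satisfiable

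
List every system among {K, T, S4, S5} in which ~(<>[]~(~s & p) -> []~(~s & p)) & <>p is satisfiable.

K, T, S4

S5-tableau for the formula:
1. ~(<>[]~(~s & p) -> []~(~s & p)) & <>p, 0
2. ~(<>[]~(~s & p) -> []~(~s & p)), 0
3. <>p, 0
4. <>[]~(~s & p), 0
5. ~[]~(~s & p), 0
6. p, 1
7. []~(~s & p), 2
8. ~(~s & p), 0
9. ~(~s & p), 1
10. ~(~s & p), 2
11. ~p, 0
12. s, 1
13. ~p, 2
14. ~s & p, 3
15. ~s, 3
16. p, 3
17. ~(~s & p), 3
18. ~p, 3
Accessibility: 0R0, 0R1, 0R2, 0R3, 1R0, 1R1, 1R2, 1R3, 2R0, 2R1, 2R2, 2R3, 3R0, 3R1, 3R2, 3R3
Branch closes: p and ~p both at 3.
Every branch closes (one shown): unsatisfiable in S5.
S4-tableau for the formula:
1. ~(<>[]~(~s & p) -> []~(~s & p)) & <>p, 0
2. ~(<>[]~(~s & p) -> []~(~s & p)), 0
3. <>p, 0
4. <>[]~(~s & p), 0
5. ~[]~(~s & p), 0
6. p, 1
7. []~(~s & p), 2
8. ~(~s & p), 2
9. ~p, 2
10. ~s & p, 3
11. ~s, 3
12. p, 3
Accessibility: 0R0, 0R1, 0R2, 0R3, 1R1, 2R2, 3R3
Complete open branch: satisfiable in S4, hence also in K, T (this S4-model is also a K-model and a T-model).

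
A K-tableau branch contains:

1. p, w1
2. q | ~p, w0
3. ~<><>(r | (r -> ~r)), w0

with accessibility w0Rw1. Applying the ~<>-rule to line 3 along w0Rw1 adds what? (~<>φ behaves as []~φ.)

~<>φ behaves as []~φ: propagate the negated body to each accessible world.

~<>(r | (r -> ~r)), w1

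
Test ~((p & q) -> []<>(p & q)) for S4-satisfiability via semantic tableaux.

Yes, satisfiable

1. ~((p & q) -> []<>(p & q)), u
2. p & q, u
3. ~[]<>(p & q), u
4. p, u
5. q, u
6. ~<>(p & q), v
7. ~(p & q), v
8. ~q, v
Accessibility: uRu, uRv, vRv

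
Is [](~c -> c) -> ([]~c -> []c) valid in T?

Yes, valid

Tableau for the negation ~([](~c -> c) -> ([]~c -> []c)):
1. ~([](~c -> c) -> ([]~c -> []c)), w0
2. [](~c -> c), w0
3. ~([]~c -> []c), w0
4. []~c, w0
5. ~[]c, w0
6. ~c -> c, w0
7. ~c, w0
8. c, w0
Accessibility: w0Rw0
Branch closes: c and ~c both at w0.
All branches of the negation close; one closing branch shown above.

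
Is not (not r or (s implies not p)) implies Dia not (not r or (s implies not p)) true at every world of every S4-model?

Tableau for the negation not (not (not r or (s implies not p)) implies Dia not (not r or (s implies not p))):
1. not (not (not r or (s implies not p)) implies Dia not (not r or (s implies not p))), 0
2. not (not r or (s implies not p)), 0
3. not Dia not (not r or (s implies not p)), 0
4. r, 0
5. not (s implies not p), 0
6. s, 0
7. p, 0
8. not r or (s implies not p), 0
9. s implies not p, 0
10. not p, 0
Accessibility: 0R0
Branch closes: p and not p both at 0.
All branches of the negation close; one closing branch shown above.

Valid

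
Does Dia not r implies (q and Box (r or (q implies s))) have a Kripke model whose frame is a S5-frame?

1. Dia not r implies (q and Box (r or (q implies s))), w0
2. q and Box (r or (q implies s)), w0
3. q, w0
4. Box (r or (q implies s)), w0
5. r or (q implies s), w0
6. q implies s, w0
7. s, w0
Accessibility: w0Rw0

Satisfiable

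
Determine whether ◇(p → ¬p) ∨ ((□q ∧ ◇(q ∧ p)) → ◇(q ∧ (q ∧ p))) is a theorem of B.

Tableau for the negation ¬(◇(p → ¬p) ∨ ((□q ∧ ◇(q ∧ p)) → ◇(q ∧ (q ∧ p)))):
1. ¬(◇(p → ¬p) ∨ ((□q ∧ ◇(q ∧ p)) → ◇(q ∧ (q ∧ p)))), u
2. ¬◇(p → ¬p), u   [¬∨-rule on 1]
3. ¬((□q ∧ ◇(q ∧ p)) → ◇(q ∧ (q ∧ p))), u   [¬∨-rule on 1]
4. □q ∧ ◇(q ∧ p), u   [¬→-rule on 3]
5. ¬◇(q ∧ (q ∧ p)), u   [¬→-rule on 3]
6. □q, u   [∧-rule on 4]
7. ◇(q ∧ p), u   [∧-rule on 4]
8. ¬(p → ¬p), u   [¬◇-rule on 2 via uRu]
9. p, u   [¬→-rule on 8]
10. ¬(q ∧ (q ∧ p)), u   [¬◇-rule on 5 via uRu]
11. q, u   [□-rule on 6 via uRu]
12. ¬(q ∧ p), u   [¬∧-rule on 10 (branches; this branch)]
13. ¬p, u   [¬∧-rule on 12 (branches; this branch)]
Accessibility: uRu
Branch closes: p and ¬p both at u.
All branches of the negation close; one closing branch shown above.

Valid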